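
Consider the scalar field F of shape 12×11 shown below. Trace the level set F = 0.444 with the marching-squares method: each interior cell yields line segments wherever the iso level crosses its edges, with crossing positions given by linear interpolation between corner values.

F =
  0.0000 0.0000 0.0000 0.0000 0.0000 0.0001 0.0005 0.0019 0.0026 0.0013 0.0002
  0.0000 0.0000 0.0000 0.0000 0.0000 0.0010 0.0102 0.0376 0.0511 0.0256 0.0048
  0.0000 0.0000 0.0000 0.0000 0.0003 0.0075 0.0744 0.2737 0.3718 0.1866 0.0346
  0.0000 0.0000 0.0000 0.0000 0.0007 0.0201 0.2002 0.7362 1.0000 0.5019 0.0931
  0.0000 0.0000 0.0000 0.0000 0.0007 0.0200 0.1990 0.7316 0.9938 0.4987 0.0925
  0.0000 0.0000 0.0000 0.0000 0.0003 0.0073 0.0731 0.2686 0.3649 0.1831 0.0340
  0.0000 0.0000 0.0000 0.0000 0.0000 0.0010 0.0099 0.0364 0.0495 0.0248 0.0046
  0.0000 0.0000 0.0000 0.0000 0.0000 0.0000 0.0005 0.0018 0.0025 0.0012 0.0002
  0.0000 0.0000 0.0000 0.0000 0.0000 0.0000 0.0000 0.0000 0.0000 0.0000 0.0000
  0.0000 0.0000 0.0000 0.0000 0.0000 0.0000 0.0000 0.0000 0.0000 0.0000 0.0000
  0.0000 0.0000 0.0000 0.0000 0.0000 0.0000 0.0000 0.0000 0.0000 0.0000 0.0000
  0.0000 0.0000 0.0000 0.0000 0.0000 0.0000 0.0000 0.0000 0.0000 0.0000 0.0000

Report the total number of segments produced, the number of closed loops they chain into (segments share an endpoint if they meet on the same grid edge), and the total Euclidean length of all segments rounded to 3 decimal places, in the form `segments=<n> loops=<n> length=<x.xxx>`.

cell (2,6): code 0100 → (2.368,7.000)–(3.000,6.455)
cell (2,7): code 1100 → (2.115,8.000)–(2.368,7.000)
cell (2,8): code 1100 → (2.816,9.000)–(2.115,8.000)
cell (2,9): code 1000 → (3.000,9.142)–(2.816,9.000)
cell (3,6): code 0110 → (3.000,6.455)–(4.000,6.460)
cell (3,9): code 1001 → (4.000,9.135)–(3.000,9.142)
cell (4,6): code 0010 → (4.000,6.460)–(4.621,7.000)
cell (4,7): code 0011 → (4.621,7.000)–(4.874,8.000)
cell (4,8): code 0011 → (4.874,8.000)–(4.173,9.000)
cell (4,9): code 0001 → (4.173,9.000)–(4.000,9.135)
total: 10 segments, chained into 1 closed loop(s), length Σ = 8.614722

segments=10 loops=1 length=8.615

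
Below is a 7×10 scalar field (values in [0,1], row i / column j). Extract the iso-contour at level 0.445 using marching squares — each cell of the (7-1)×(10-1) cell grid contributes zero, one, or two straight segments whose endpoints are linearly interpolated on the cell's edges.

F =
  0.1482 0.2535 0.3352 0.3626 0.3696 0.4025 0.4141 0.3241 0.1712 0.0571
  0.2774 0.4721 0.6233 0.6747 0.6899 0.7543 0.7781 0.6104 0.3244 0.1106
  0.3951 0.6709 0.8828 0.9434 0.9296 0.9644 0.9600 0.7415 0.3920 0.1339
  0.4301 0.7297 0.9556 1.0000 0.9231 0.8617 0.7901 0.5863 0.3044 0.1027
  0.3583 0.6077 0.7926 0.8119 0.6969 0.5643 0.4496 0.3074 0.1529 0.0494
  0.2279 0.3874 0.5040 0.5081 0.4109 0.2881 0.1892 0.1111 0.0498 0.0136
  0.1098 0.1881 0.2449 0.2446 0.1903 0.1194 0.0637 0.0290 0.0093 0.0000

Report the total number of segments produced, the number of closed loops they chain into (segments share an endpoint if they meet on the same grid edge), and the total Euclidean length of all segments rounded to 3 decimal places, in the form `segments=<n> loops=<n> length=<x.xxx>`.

segments=24 loops=1 length=20.721

cell (0,0): code 0100 → (0.876,1.000)–(1.000,0.861)
cell (0,1): code 1100 → (0.381,2.000)–(0.876,1.000)
cell (0,2): code 1100 → (0.264,3.000)–(0.381,2.000)
cell (0,3): code 1100 → (0.235,4.000)–(0.264,3.000)
cell (0,4): code 1100 → (0.121,5.000)–(0.235,4.000)
cell (0,5): code 1100 → (0.085,6.000)–(0.121,5.000)
cell (0,6): code 1100 → (0.422,7.000)–(0.085,6.000)
cell (0,7): code 1000 → (1.000,7.578)–(0.422,7.000)
cell (1,0): code 0110 → (1.000,0.861)–(2.000,0.181)
cell (1,7): code 1001 → (2.000,7.848)–(1.000,7.578)
cell (2,0): code 0110 → (2.000,0.181)–(3.000,0.050)
cell (2,7): code 1001 → (3.000,7.501)–(2.000,7.848)
cell (3,0): code 0110 → (3.000,0.050)–(4.000,0.348)
cell (3,6): code 1011 → (4.000,6.032)–(3.507,7.000)
cell (3,7): code 0001 → (3.507,7.000)–(3.000,7.501)
cell (4,0): code 0010 → (4.000,0.348)–(4.739,1.000)
cell (4,1): code 0111 → (4.739,1.000)–(5.000,1.494)
cell (4,3): code 1011 → (5.000,3.649)–(4.881,4.000)
cell (4,4): code 0011 → (4.881,4.000)–(4.432,5.000)
cell (4,5): code 0011 → (4.432,5.000)–(4.018,6.000)
cell (4,6): code 0001 → (4.018,6.000)–(4.000,6.032)
cell (5,1): code 0010 → (5.000,1.494)–(5.228,2.000)
cell (5,2): code 0011 → (5.228,2.000)–(5.239,3.000)
cell (5,3): code 0001 → (5.239,3.000)–(5.000,3.649)
total: 24 segments, chained into 1 closed loop(s), length Σ = 20.720971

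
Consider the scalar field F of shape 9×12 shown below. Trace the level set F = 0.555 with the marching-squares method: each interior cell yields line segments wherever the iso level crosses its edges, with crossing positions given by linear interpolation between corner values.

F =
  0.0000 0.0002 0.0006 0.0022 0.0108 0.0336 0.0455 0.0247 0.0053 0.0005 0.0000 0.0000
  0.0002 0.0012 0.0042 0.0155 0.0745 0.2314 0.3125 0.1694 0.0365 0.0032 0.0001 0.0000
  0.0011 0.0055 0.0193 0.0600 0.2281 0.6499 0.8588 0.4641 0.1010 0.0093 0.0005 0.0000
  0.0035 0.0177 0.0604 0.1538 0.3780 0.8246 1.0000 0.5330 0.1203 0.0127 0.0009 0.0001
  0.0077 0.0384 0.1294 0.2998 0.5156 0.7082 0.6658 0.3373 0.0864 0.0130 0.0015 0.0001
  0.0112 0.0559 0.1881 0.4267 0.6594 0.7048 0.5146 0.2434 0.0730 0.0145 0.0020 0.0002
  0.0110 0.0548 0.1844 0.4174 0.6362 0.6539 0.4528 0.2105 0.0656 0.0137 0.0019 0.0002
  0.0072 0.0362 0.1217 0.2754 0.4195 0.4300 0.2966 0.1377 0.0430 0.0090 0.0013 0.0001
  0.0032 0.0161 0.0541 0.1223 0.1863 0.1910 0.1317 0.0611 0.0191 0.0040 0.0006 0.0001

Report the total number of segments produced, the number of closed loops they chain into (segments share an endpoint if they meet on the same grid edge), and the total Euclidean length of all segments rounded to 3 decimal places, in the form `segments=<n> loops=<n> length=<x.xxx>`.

cell (1,4): code 0100 → (1.773,5.000)–(2.000,4.775)
cell (1,5): code 1100 → (1.444,6.000)–(1.773,5.000)
cell (1,6): code 1000 → (2.000,6.770)–(1.444,6.000)
cell (2,4): code 0110 → (2.000,4.775)–(3.000,4.396)
cell (2,6): code 1001 → (3.000,6.953)–(2.000,6.770)
cell (3,4): code 0110 → (3.000,4.396)–(4.000,4.205)
cell (3,6): code 1001 → (4.000,6.337)–(3.000,6.953)
cell (4,3): code 0100 → (4.274,4.000)–(5.000,3.551)
cell (4,4): code 1110 → (4.000,4.205)–(4.274,4.000)
cell (4,5): code 1011 → (5.000,5.788)–(4.733,6.000)
cell (4,6): code 0001 → (4.733,6.000)–(4.000,6.337)
cell (5,3): code 0110 → (5.000,3.551)–(6.000,3.629)
cell (5,5): code 1001 → (6.000,5.492)–(5.000,5.788)
cell (6,3): code 0010 → (6.000,3.629)–(6.375,4.000)
cell (6,4): code 0011 → (6.375,4.000)–(6.442,5.000)
cell (6,5): code 0001 → (6.442,5.000)–(6.000,5.492)
total: 16 segments, chained into 1 closed loop(s), length Σ = 13.180222

segments=16 loops=1 length=13.180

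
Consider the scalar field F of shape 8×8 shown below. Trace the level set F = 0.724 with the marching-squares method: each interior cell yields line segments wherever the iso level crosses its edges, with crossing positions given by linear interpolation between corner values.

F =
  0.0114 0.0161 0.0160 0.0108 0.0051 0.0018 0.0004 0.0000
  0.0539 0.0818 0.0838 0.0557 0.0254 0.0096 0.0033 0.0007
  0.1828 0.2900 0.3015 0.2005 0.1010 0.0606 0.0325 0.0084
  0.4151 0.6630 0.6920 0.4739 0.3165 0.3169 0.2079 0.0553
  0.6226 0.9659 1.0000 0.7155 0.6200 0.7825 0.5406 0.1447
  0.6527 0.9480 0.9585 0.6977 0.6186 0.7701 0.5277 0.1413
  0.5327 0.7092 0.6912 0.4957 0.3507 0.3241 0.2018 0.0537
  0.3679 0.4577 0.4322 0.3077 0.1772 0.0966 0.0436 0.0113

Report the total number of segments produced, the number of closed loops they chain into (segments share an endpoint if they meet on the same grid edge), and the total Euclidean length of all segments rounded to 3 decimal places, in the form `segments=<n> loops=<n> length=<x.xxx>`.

cell (3,0): code 0100 → (3.201,1.000)–(4.000,0.295)
cell (3,1): code 1100 → (3.104,2.000)–(3.201,1.000)
cell (3,2): code 1000 → (4.000,2.970)–(3.104,2.000)
cell (3,4): code 0100 → (3.874,5.000)–(4.000,4.640)
cell (3,5): code 1000 → (4.000,5.242)–(3.874,5.000)
cell (4,0): code 0110 → (4.000,0.295)–(5.000,0.241)
cell (4,2): code 1001 → (5.000,2.899)–(4.000,2.970)
cell (4,4): code 0110 → (4.000,4.640)–(5.000,4.696)
cell (4,5): code 1001 → (5.000,5.190)–(4.000,5.242)
cell (5,0): code 0010 → (5.000,0.241)–(5.938,1.000)
cell (5,1): code 0011 → (5.938,1.000)–(5.877,2.000)
cell (5,2): code 0001 → (5.877,2.000)–(5.000,2.899)
cell (5,4): code 0010 → (5.000,4.696)–(5.103,5.000)
cell (5,5): code 0001 → (5.103,5.000)–(5.000,5.190)
total: 14 segments, chained into 2 closed loop(s), length Σ = 12.053355

segments=14 loops=2 length=12.053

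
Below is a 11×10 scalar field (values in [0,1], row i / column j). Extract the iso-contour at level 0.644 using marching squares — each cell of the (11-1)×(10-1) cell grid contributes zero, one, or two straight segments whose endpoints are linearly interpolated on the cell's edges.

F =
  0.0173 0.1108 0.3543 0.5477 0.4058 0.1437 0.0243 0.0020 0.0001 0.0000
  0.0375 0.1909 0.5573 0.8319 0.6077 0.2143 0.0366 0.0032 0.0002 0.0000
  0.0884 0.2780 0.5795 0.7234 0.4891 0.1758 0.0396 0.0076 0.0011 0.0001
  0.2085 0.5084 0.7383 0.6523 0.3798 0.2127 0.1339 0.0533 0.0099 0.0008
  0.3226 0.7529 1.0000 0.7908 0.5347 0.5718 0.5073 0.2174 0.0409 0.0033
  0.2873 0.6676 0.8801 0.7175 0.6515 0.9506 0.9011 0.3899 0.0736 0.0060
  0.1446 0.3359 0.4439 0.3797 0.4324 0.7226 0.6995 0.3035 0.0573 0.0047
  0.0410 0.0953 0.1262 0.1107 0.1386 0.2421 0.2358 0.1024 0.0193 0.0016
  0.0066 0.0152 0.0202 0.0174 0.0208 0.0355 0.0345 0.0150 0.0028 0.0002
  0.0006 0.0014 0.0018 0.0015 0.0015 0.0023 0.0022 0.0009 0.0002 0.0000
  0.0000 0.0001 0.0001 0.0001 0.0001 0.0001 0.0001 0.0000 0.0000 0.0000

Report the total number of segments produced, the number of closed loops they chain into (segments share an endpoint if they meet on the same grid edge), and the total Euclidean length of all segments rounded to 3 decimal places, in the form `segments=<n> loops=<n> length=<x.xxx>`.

cell (0,2): code 0100 → (0.339,3.000)–(1.000,2.316)
cell (0,3): code 1000 → (1.000,3.838)–(0.339,3.000)
cell (1,2): code 0110 → (1.000,2.316)–(2.000,2.448)
cell (1,3): code 1001 → (2.000,3.339)–(1.000,3.838)
cell (2,1): code 0100 → (2.406,2.000)–(3.000,1.590)
cell (2,2): code 1110 → (2.000,2.448)–(2.406,2.000)
cell (2,3): code 1001 → (3.000,3.030)–(2.000,3.339)
cell (3,0): code 0100 → (3.555,1.000)–(4.000,0.747)
cell (3,1): code 1110 → (3.000,1.590)–(3.555,1.000)
cell (3,3): code 1001 → (4.000,3.573)–(3.000,3.030)
cell (4,0): code 0110 → (4.000,0.747)–(5.000,0.938)
cell (4,3): code 1101 → (4.936,4.000)–(4.000,3.573)
cell (4,4): code 1100 → (4.191,5.000)–(4.936,4.000)
cell (4,5): code 1100 → (4.347,6.000)–(4.191,5.000)
cell (4,6): code 1000 → (5.000,6.503)–(4.347,6.000)
cell (5,0): code 0010 → (5.000,0.938)–(5.071,1.000)
cell (5,1): code 0011 → (5.071,1.000)–(5.541,2.000)
cell (5,2): code 0011 → (5.541,2.000)–(5.218,3.000)
cell (5,3): code 0011 → (5.218,3.000)–(5.034,4.000)
cell (5,4): code 0111 → (5.034,4.000)–(6.000,4.729)
cell (5,6): code 1001 → (6.000,6.140)–(5.000,6.503)
cell (6,4): code 0010 → (6.000,4.729)–(6.164,5.000)
cell (6,5): code 0011 → (6.164,5.000)–(6.120,6.000)
cell (6,6): code 0001 → (6.120,6.000)–(6.000,6.140)
total: 24 segments, chained into 1 closed loop(s), length Σ = 21.150907

segments=24 loops=1 length=21.151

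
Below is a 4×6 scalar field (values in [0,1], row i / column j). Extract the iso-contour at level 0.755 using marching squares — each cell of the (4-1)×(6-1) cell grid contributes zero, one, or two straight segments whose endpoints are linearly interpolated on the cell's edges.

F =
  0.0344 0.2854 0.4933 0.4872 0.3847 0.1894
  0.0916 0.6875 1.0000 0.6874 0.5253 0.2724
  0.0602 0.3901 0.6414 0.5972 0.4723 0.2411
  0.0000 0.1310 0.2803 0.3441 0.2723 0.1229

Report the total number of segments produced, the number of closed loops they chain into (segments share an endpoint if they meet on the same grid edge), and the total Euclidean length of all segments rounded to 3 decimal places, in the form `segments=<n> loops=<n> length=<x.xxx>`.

cell (0,1): code 0100 → (0.516,2.000)–(1.000,1.216)
cell (0,2): code 1000 → (1.000,2.784)–(0.516,2.000)
cell (1,1): code 0010 → (1.000,1.216)–(1.683,2.000)
cell (1,2): code 0001 → (1.683,2.000)–(1.000,2.784)
total: 4 segments, chained into 1 closed loop(s), length Σ = 3.921664

segments=4 loops=1 length=3.922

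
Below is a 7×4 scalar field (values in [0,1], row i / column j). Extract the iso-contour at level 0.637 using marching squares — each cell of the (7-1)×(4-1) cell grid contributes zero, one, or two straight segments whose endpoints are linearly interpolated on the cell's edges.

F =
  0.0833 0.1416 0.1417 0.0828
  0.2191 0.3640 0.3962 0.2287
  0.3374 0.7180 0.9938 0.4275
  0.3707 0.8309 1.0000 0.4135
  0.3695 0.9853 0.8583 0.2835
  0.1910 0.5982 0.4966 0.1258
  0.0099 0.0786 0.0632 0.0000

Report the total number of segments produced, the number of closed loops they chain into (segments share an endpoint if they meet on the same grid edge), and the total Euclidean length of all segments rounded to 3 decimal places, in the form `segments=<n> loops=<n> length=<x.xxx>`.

segments=10 loops=1 length=9.131

cell (1,0): code 0100 → (1.771,1.000)–(2.000,0.787)
cell (1,1): code 1100 → (1.403,2.000)–(1.771,1.000)
cell (1,2): code 1000 → (2.000,2.630)–(1.403,2.000)
cell (2,0): code 0110 → (2.000,0.787)–(3.000,0.579)
cell (2,2): code 1001 → (3.000,2.619)–(2.000,2.630)
cell (3,0): code 0110 → (3.000,0.579)–(4.000,0.434)
cell (3,2): code 1001 → (4.000,2.385)–(3.000,2.619)
cell (4,0): code 0010 → (4.000,0.434)–(4.900,1.000)
cell (4,1): code 0011 → (4.900,1.000)–(4.612,2.000)
cell (4,2): code 0001 → (4.612,2.000)–(4.000,2.385)
total: 10 segments, chained into 1 closed loop(s), length Σ = 9.131355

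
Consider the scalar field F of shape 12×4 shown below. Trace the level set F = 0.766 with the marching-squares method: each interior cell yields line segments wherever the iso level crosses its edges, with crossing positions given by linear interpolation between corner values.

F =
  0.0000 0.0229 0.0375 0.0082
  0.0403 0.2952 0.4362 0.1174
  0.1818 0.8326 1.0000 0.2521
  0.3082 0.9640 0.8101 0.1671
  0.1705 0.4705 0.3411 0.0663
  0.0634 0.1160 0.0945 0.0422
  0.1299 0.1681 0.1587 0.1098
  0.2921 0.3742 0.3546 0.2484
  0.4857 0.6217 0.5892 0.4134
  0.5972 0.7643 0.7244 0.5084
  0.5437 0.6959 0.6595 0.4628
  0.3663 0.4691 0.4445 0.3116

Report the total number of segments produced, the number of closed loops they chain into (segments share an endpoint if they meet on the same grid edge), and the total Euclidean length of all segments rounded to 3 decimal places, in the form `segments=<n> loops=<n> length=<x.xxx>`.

segments=8 loops=1 length=5.436

cell (1,0): code 0100 → (1.876,1.000)–(2.000,0.898)
cell (1,1): code 1100 → (1.585,2.000)–(1.876,1.000)
cell (1,2): code 1000 → (2.000,2.313)–(1.585,2.000)
cell (2,0): code 0110 → (2.000,0.898)–(3.000,0.698)
cell (2,2): code 1001 → (3.000,2.069)–(2.000,2.313)
cell (3,0): code 0010 → (3.000,0.698)–(3.401,1.000)
cell (3,1): code 0011 → (3.401,1.000)–(3.094,2.000)
cell (3,2): code 0001 → (3.094,2.000)–(3.000,2.069)
total: 8 segments, chained into 1 closed loop(s), length Σ = 5.435751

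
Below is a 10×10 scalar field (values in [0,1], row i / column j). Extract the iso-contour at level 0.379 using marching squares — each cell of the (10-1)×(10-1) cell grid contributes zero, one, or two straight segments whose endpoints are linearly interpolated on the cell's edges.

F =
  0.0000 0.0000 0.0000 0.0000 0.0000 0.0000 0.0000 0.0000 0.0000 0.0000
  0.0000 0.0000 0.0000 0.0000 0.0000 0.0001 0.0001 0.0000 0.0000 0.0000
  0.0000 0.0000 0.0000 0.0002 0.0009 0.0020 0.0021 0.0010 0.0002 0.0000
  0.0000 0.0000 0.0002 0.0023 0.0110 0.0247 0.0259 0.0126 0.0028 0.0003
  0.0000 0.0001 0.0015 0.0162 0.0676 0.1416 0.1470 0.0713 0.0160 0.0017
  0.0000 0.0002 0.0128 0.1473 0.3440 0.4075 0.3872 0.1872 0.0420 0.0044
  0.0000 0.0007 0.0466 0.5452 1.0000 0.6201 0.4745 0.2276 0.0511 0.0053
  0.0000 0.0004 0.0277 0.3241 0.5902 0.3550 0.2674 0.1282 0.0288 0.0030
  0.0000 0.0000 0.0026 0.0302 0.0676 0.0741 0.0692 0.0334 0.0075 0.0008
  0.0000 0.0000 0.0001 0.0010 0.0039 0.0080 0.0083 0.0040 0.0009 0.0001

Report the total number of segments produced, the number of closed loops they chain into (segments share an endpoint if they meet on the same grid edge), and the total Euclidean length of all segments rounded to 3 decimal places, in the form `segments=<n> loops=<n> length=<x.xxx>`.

cell (4,4): code 0100 → (4.893,5.000)–(5.000,4.551)
cell (4,5): code 1100 → (4.966,6.000)–(4.893,5.000)
cell (4,6): code 1000 → (5.000,6.041)–(4.966,6.000)
cell (5,2): code 0100 → (5.582,3.000)–(6.000,2.667)
cell (5,3): code 1100 → (5.053,4.000)–(5.582,3.000)
cell (5,4): code 1110 → (5.000,4.551)–(5.053,4.000)
cell (5,6): code 1001 → (6.000,6.387)–(5.000,6.041)
cell (6,2): code 0010 → (6.000,2.667)–(6.752,3.000)
cell (6,3): code 0111 → (6.752,3.000)–(7.000,3.206)
cell (6,4): code 1011 → (7.000,4.898)–(6.909,5.000)
cell (6,5): code 0011 → (6.909,5.000)–(6.461,6.000)
cell (6,6): code 0001 → (6.461,6.000)–(6.000,6.387)
cell (7,3): code 0010 → (7.000,3.206)–(7.404,4.000)
cell (7,4): code 0001 → (7.404,4.000)–(7.000,4.898)
total: 14 segments, chained into 1 closed loop(s), length Σ = 9.649661

segments=14 loops=1 length=9.650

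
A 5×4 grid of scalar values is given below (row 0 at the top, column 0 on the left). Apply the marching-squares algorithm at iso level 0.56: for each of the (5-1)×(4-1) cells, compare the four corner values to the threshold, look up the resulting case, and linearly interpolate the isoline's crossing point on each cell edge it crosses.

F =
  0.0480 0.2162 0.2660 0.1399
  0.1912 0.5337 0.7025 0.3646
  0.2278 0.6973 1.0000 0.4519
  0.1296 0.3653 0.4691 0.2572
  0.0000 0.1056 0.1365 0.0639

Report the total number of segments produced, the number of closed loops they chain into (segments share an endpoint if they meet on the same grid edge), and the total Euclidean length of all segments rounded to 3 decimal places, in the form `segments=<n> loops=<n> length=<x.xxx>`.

cell (0,1): code 0100 → (0.674,2.000)–(1.000,1.156)
cell (0,2): code 1000 → (1.000,2.422)–(0.674,2.000)
cell (1,0): code 0100 → (1.161,1.000)–(2.000,0.708)
cell (1,1): code 1110 → (1.000,1.156)–(1.161,1.000)
cell (1,2): code 1001 → (2.000,2.803)–(1.000,2.422)
cell (2,0): code 0010 → (2.000,0.708)–(2.414,1.000)
cell (2,1): code 0011 → (2.414,1.000)–(2.829,2.000)
cell (2,2): code 0001 → (2.829,2.000)–(2.000,2.803)
total: 8 segments, chained into 1 closed loop(s), length Σ = 6.364296

segments=8 loops=1 length=6.364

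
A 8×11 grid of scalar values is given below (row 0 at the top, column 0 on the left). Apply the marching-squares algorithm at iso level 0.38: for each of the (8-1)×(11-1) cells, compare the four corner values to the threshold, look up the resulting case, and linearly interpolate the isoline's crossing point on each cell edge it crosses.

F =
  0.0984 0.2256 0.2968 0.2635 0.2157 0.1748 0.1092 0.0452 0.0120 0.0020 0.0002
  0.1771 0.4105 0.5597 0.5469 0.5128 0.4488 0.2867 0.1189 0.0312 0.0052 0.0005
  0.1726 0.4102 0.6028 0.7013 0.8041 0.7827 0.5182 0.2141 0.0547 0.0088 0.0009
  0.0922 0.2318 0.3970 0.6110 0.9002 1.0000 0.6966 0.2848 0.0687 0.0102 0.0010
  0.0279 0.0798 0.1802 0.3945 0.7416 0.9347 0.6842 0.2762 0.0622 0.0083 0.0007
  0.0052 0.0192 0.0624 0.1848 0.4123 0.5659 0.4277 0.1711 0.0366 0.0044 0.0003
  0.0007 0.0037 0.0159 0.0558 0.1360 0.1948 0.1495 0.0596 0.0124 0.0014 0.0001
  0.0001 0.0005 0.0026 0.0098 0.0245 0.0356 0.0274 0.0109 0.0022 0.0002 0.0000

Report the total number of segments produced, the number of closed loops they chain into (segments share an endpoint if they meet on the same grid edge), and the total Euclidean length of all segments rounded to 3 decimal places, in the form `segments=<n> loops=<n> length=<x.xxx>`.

segments=22 loops=1 length=17.309

cell (0,0): code 0100 → (0.835,1.000)–(1.000,0.869)
cell (0,1): code 1100 → (0.316,2.000)–(0.835,1.000)
cell (0,2): code 1100 → (0.411,3.000)–(0.316,2.000)
cell (0,3): code 1100 → (0.553,4.000)–(0.411,3.000)
cell (0,4): code 1100 → (0.749,5.000)–(0.553,4.000)
cell (0,5): code 1000 → (1.000,5.424)–(0.749,5.000)
cell (1,0): code 0110 → (1.000,0.869)–(2.000,0.873)
cell (1,5): code 1101 → (1.403,6.000)–(1.000,5.424)
cell (1,6): code 1000 → (2.000,6.454)–(1.403,6.000)
cell (2,0): code 0010 → (2.000,0.873)–(2.169,1.000)
cell (2,1): code 0111 → (2.169,1.000)–(3.000,1.897)
cell (2,6): code 1001 → (3.000,6.769)–(2.000,6.454)
cell (3,1): code 0010 → (3.000,1.897)–(3.078,2.000)
cell (3,2): code 0111 → (3.078,2.000)–(4.000,2.932)
cell (3,6): code 1001 → (4.000,6.746)–(3.000,6.769)
cell (4,2): code 0010 → (4.000,2.932)–(4.069,3.000)
cell (4,3): code 0111 → (4.069,3.000)–(5.000,3.858)
cell (4,6): code 1001 → (5.000,6.186)–(4.000,6.746)
cell (5,3): code 0010 → (5.000,3.858)–(5.117,4.000)
cell (5,4): code 0011 → (5.117,4.000)–(5.501,5.000)
cell (5,5): code 0011 → (5.501,5.000)–(5.171,6.000)
cell (5,6): code 0001 → (5.171,6.000)–(5.000,6.186)
total: 22 segments, chained into 1 closed loop(s), length Σ = 17.309232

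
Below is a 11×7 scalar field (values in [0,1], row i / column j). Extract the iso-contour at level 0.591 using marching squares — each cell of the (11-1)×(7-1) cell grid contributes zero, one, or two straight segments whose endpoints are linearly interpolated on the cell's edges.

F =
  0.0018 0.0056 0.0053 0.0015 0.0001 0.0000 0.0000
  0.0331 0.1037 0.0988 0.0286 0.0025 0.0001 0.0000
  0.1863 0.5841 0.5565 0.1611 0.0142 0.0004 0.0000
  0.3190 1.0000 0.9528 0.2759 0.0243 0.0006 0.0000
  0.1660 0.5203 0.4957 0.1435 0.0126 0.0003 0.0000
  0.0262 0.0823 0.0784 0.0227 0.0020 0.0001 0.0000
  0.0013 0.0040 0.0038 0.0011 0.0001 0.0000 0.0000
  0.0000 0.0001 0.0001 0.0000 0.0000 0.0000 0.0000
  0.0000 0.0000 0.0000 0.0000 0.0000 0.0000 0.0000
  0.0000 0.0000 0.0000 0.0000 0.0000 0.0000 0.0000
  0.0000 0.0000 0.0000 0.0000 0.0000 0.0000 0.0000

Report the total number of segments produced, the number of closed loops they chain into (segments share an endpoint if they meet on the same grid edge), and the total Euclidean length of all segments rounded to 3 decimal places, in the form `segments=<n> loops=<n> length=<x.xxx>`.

cell (2,0): code 0100 → (2.017,1.000)–(3.000,0.399)
cell (2,1): code 1100 → (2.087,2.000)–(2.017,1.000)
cell (2,2): code 1000 → (3.000,2.534)–(2.087,2.000)
cell (3,0): code 0010 → (3.000,0.399)–(3.853,1.000)
cell (3,1): code 0011 → (3.853,1.000)–(3.792,2.000)
cell (3,2): code 0001 → (3.792,2.000)–(3.000,2.534)
total: 6 segments, chained into 1 closed loop(s), length Σ = 6.212535

segments=6 loops=1 length=6.213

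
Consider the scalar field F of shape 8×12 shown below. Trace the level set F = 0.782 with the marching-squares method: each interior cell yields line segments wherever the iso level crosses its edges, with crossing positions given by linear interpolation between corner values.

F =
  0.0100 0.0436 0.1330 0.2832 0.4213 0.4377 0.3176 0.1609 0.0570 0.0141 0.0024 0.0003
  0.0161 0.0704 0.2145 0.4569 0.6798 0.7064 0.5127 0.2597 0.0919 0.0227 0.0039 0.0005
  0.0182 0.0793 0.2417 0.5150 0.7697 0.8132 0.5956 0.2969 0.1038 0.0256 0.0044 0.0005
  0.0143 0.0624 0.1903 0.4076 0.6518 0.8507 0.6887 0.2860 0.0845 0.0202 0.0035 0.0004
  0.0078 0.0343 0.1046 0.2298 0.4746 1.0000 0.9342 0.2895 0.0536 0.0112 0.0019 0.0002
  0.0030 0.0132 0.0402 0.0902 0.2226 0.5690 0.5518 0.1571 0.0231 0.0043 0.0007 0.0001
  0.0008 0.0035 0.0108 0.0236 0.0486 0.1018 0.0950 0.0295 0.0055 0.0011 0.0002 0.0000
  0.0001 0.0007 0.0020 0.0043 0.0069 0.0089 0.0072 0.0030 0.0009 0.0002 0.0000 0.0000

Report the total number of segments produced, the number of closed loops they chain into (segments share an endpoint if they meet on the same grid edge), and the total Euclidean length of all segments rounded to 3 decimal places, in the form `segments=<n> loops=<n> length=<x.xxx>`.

segments=10 loops=1 length=7.684

cell (1,4): code 0100 → (1.708,5.000)–(2.000,4.283)
cell (1,5): code 1000 → (2.000,5.143)–(1.708,5.000)
cell (2,4): code 0110 → (2.000,4.283)–(3.000,4.655)
cell (2,5): code 1001 → (3.000,5.424)–(2.000,5.143)
cell (3,4): code 0110 → (3.000,4.655)–(4.000,4.585)
cell (3,5): code 1101 → (3.380,6.000)–(3.000,5.424)
cell (3,6): code 1000 → (4.000,6.236)–(3.380,6.000)
cell (4,4): code 0010 → (4.000,4.585)–(4.506,5.000)
cell (4,5): code 0011 → (4.506,5.000)–(4.398,6.000)
cell (4,6): code 0001 → (4.398,6.000)–(4.000,6.236)
total: 10 segments, chained into 1 closed loop(s), length Σ = 7.684003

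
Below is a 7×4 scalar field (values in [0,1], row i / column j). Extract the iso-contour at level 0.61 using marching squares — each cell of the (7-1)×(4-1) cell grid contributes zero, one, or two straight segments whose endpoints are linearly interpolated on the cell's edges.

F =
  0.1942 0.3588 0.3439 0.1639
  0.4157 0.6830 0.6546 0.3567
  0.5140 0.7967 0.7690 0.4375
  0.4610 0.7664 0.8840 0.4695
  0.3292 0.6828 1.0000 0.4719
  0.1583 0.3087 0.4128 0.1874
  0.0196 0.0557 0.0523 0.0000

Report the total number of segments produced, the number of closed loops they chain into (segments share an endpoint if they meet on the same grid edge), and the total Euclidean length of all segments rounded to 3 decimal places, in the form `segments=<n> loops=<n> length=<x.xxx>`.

cell (0,0): code 0100 → (0.775,1.000)–(1.000,0.727)
cell (0,1): code 1100 → (0.856,2.000)–(0.775,1.000)
cell (0,2): code 1000 → (1.000,2.150)–(0.856,2.000)
cell (1,0): code 0110 → (1.000,0.727)–(2.000,0.340)
cell (1,2): code 1001 → (2.000,2.480)–(1.000,2.150)
cell (2,0): code 0110 → (2.000,0.340)–(3.000,0.488)
cell (2,2): code 1001 → (3.000,2.661)–(2.000,2.480)
cell (3,0): code 0110 → (3.000,0.488)–(4.000,0.794)
cell (3,2): code 1001 → (4.000,2.738)–(3.000,2.661)
cell (4,0): code 0010 → (4.000,0.794)–(4.195,1.000)
cell (4,1): code 0011 → (4.195,1.000)–(4.664,2.000)
cell (4,2): code 0001 → (4.664,2.000)–(4.000,2.738)
total: 12 segments, chained into 1 closed loop(s), length Σ = 10.147475

segments=12 loops=1 length=10.147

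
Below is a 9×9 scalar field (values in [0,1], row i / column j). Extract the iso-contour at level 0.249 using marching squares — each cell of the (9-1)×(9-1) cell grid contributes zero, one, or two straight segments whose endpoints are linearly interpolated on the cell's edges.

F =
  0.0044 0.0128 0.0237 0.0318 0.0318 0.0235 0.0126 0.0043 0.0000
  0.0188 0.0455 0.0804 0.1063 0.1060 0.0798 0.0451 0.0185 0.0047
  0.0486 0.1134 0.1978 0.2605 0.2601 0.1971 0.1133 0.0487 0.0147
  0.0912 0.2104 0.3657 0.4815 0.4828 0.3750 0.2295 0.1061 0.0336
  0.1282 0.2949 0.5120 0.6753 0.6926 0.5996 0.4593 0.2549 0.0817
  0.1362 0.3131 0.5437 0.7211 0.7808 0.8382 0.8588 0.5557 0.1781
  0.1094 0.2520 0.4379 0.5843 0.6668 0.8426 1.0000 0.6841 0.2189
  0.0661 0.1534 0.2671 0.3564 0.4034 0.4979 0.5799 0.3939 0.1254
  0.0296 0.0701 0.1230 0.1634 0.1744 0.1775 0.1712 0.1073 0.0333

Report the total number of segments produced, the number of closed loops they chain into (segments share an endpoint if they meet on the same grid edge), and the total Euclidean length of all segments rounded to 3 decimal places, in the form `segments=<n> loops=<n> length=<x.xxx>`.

cell (1,2): code 0100 → (1.925,3.000)–(2.000,2.817)
cell (1,3): code 1100 → (1.928,4.000)–(1.925,3.000)
cell (1,4): code 1000 → (2.000,4.176)–(1.928,4.000)
cell (2,1): code 0100 → (2.305,2.000)–(3.000,1.249)
cell (2,2): code 1110 → (2.000,2.817)–(2.305,2.000)
cell (2,4): code 1101 → (2.292,5.000)–(2.000,4.176)
cell (2,5): code 1000 → (3.000,5.866)–(2.292,5.000)
cell (3,0): code 0100 → (3.457,1.000)–(4.000,0.725)
cell (3,1): code 1110 → (3.000,1.249)–(3.457,1.000)
cell (3,5): code 1101 → (3.085,6.000)–(3.000,5.866)
cell (3,6): code 1100 → (3.960,7.000)–(3.085,6.000)
cell (3,7): code 1000 → (4.000,7.034)–(3.960,7.000)
cell (4,0): code 0110 → (4.000,0.725)–(5.000,0.638)
cell (4,7): code 1001 → (5.000,7.812)–(4.000,7.034)
cell (5,0): code 0110 → (5.000,0.638)–(6.000,0.979)
cell (5,7): code 1001 → (6.000,7.935)–(5.000,7.812)
cell (6,0): code 0010 → (6.000,0.979)–(6.030,1.000)
cell (6,1): code 0111 → (6.030,1.000)–(7.000,1.841)
cell (6,7): code 1001 → (7.000,7.540)–(6.000,7.935)
cell (7,1): code 0010 → (7.000,1.841)–(7.126,2.000)
cell (7,2): code 0011 → (7.126,2.000)–(7.556,3.000)
cell (7,3): code 0011 → (7.556,3.000)–(7.674,4.000)
cell (7,4): code 0011 → (7.674,4.000)–(7.777,5.000)
cell (7,5): code 0011 → (7.777,5.000)–(7.810,6.000)
cell (7,6): code 0011 → (7.810,6.000)–(7.506,7.000)
cell (7,7): code 0001 → (7.506,7.000)–(7.000,7.540)
total: 26 segments, chained into 1 closed loop(s), length Σ = 20.765223

segments=26 loops=1 length=20.765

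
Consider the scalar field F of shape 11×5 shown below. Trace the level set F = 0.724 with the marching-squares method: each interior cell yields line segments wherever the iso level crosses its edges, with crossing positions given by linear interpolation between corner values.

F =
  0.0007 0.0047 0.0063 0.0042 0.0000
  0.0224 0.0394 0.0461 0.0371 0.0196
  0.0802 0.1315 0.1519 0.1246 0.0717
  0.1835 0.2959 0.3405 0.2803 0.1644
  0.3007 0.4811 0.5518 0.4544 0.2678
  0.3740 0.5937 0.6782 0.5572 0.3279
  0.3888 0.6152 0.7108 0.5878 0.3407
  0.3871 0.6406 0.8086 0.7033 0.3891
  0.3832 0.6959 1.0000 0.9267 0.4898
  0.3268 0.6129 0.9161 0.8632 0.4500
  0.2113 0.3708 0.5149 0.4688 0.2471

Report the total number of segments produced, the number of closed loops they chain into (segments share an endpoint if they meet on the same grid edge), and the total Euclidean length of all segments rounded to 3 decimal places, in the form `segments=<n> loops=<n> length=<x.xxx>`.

cell (6,1): code 0100 → (6.135,2.000)–(7.000,1.496)
cell (6,2): code 1000 → (7.000,2.803)–(6.135,2.000)
cell (7,1): code 0110 → (7.000,1.496)–(8.000,1.092)
cell (7,2): code 1101 → (7.093,3.000)–(7.000,2.803)
cell (7,3): code 1000 → (8.000,3.464)–(7.093,3.000)
cell (8,1): code 0110 → (8.000,1.092)–(9.000,1.366)
cell (8,3): code 1001 → (9.000,3.337)–(8.000,3.464)
cell (9,1): code 0010 → (9.000,1.366)–(9.479,2.000)
cell (9,2): code 0011 → (9.479,2.000)–(9.353,3.000)
cell (9,3): code 0001 → (9.353,3.000)–(9.000,3.337)
total: 10 segments, chained into 1 closed loop(s), length Σ = 8.831303

segments=10 loops=1 length=8.831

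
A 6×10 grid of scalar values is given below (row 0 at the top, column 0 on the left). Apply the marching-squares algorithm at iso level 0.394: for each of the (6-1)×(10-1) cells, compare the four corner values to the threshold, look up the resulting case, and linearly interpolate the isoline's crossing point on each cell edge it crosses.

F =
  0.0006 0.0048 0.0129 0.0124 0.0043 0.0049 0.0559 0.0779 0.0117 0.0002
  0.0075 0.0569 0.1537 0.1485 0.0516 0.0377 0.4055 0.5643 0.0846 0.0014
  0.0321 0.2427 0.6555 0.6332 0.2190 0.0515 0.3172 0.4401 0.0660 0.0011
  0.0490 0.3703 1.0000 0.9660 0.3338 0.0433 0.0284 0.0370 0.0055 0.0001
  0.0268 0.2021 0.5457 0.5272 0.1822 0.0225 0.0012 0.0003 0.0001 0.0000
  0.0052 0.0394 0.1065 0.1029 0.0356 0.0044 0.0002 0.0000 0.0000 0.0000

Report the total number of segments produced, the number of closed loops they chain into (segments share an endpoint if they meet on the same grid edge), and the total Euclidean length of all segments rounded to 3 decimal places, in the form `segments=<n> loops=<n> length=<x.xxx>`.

segments=18 loops=2 length=13.383

cell (0,5): code 0100 → (0.967,6.000)–(1.000,5.969)
cell (0,6): code 1100 → (0.650,7.000)–(0.967,6.000)
cell (0,7): code 1000 → (1.000,7.355)–(0.650,7.000)
cell (1,1): code 0100 → (1.479,2.000)–(2.000,1.367)
cell (1,2): code 1100 → (1.506,3.000)–(1.479,2.000)
cell (1,3): code 1000 → (2.000,3.577)–(1.506,3.000)
cell (1,5): code 0010 → (1.000,5.969)–(1.130,6.000)
cell (1,6): code 0111 → (1.130,6.000)–(2.000,6.625)
cell (1,7): code 1001 → (2.000,7.123)–(1.000,7.355)
cell (2,1): code 0110 → (2.000,1.367)–(3.000,1.038)
cell (2,3): code 1001 → (3.000,3.905)–(2.000,3.577)
cell (2,6): code 0010 → (2.000,6.625)–(2.114,7.000)
cell (2,7): code 0001 → (2.114,7.000)–(2.000,7.123)
cell (3,1): code 0110 → (3.000,1.038)–(4.000,1.558)
cell (3,3): code 1001 → (4.000,3.386)–(3.000,3.905)
cell (4,1): code 0010 → (4.000,1.558)–(4.345,2.000)
cell (4,2): code 0011 → (4.345,2.000)–(4.314,3.000)
cell (4,3): code 0001 → (4.314,3.000)–(4.000,3.386)
total: 18 segments, chained into 2 closed loop(s), length Σ = 13.382691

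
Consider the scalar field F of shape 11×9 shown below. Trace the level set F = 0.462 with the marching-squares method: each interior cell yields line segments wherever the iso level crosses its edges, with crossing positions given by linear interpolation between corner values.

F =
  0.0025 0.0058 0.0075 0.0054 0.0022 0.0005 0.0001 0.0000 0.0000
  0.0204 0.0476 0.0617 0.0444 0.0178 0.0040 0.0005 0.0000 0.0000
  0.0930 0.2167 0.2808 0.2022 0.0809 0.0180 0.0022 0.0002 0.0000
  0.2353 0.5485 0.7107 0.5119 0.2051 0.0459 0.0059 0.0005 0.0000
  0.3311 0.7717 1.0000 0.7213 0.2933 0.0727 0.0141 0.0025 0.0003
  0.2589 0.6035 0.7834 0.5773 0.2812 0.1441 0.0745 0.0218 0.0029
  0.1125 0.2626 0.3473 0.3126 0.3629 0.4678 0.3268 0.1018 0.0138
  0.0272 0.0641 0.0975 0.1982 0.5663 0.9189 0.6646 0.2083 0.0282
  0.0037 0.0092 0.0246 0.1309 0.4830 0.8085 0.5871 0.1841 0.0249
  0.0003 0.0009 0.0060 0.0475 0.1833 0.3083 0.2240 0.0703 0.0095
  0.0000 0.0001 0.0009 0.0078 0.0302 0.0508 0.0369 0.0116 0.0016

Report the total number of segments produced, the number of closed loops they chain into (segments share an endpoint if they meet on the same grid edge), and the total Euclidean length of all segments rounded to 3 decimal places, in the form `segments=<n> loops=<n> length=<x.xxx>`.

cell (2,0): code 0100 → (2.739,1.000)–(3.000,0.724)
cell (2,1): code 1100 → (2.421,2.000)–(2.739,1.000)
cell (2,2): code 1100 → (2.839,3.000)–(2.421,2.000)
cell (2,3): code 1000 → (3.000,3.163)–(2.839,3.000)
cell (3,0): code 0110 → (3.000,0.724)–(4.000,0.297)
cell (3,3): code 1001 → (4.000,3.606)–(3.000,3.163)
cell (4,0): code 0110 → (4.000,0.297)–(5.000,0.589)
cell (4,3): code 1001 → (5.000,3.389)–(4.000,3.606)
cell (5,0): code 0010 → (5.000,0.589)–(5.415,1.000)
cell (5,1): code 0011 → (5.415,1.000)–(5.737,2.000)
cell (5,2): code 0011 → (5.737,2.000)–(5.436,3.000)
cell (5,3): code 0001 → (5.436,3.000)–(5.000,3.389)
cell (5,4): code 0100 → (5.982,5.000)–(6.000,4.945)
cell (5,5): code 1000 → (6.000,5.041)–(5.982,5.000)
cell (6,3): code 0100 → (6.487,4.000)–(7.000,3.717)
cell (6,4): code 1110 → (6.000,4.945)–(6.487,4.000)
cell (6,5): code 1101 → (6.400,6.000)–(6.000,5.041)
cell (6,6): code 1000 → (7.000,6.444)–(6.400,6.000)
cell (7,3): code 0110 → (7.000,3.717)–(8.000,3.940)
cell (7,6): code 1001 → (8.000,6.310)–(7.000,6.444)
cell (8,3): code 0010 → (8.000,3.940)–(8.070,4.000)
cell (8,4): code 0011 → (8.070,4.000)–(8.693,5.000)
cell (8,5): code 0011 → (8.693,5.000)–(8.345,6.000)
cell (8,6): code 0001 → (8.345,6.000)–(8.000,6.310)
total: 24 segments, chained into 2 closed loop(s), length Σ = 18.614100

segments=24 loops=2 length=18.614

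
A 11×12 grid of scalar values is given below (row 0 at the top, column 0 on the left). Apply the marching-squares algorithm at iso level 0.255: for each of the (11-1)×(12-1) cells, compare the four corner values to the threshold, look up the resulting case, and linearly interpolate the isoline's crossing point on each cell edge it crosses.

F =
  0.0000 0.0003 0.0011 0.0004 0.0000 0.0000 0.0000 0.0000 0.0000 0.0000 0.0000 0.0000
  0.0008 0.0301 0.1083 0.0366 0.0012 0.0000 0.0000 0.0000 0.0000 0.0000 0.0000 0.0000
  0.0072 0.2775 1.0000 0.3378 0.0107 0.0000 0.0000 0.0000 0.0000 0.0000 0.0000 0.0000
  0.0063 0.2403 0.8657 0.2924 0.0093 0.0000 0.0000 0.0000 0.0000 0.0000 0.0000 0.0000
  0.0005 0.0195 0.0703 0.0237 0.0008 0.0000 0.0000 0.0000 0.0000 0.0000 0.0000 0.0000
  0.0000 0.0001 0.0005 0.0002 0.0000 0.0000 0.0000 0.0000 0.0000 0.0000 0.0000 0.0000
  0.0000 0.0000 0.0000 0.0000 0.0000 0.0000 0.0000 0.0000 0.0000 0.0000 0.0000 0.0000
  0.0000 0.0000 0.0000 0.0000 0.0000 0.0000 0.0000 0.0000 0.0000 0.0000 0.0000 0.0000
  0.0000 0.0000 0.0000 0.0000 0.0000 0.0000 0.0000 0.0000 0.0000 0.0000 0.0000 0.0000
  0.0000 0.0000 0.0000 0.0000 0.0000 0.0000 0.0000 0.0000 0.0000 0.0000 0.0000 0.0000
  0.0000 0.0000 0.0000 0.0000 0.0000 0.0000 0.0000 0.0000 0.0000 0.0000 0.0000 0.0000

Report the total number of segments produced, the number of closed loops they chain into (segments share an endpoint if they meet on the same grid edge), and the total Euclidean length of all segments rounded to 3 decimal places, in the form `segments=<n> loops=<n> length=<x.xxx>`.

segments=10 loops=1 length=7.519

cell (1,0): code 0100 → (1.909,1.000)–(2.000,0.917)
cell (1,1): code 1100 → (1.165,2.000)–(1.909,1.000)
cell (1,2): code 1100 → (1.725,3.000)–(1.165,2.000)
cell (1,3): code 1000 → (2.000,3.253)–(1.725,3.000)
cell (2,0): code 0010 → (2.000,0.917)–(2.605,1.000)
cell (2,1): code 0111 → (2.605,1.000)–(3.000,1.024)
cell (2,3): code 1001 → (3.000,3.132)–(2.000,3.253)
cell (3,1): code 0010 → (3.000,1.024)–(3.768,2.000)
cell (3,2): code 0011 → (3.768,2.000)–(3.139,3.000)
cell (3,3): code 0001 → (3.139,3.000)–(3.000,3.132)
total: 10 segments, chained into 1 closed loop(s), length Σ = 7.519072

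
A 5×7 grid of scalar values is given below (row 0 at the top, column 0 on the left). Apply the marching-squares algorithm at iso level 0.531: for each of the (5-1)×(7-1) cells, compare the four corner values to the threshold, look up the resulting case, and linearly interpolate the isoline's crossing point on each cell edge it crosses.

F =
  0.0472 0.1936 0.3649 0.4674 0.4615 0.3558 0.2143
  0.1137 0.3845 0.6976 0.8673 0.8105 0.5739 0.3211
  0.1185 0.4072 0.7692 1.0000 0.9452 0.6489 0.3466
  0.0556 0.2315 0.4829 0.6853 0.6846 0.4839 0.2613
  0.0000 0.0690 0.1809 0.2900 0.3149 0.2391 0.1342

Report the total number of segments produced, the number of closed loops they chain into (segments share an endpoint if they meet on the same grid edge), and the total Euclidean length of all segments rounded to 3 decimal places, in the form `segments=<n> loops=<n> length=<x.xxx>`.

cell (0,1): code 0100 → (0.499,2.000)–(1.000,1.468)
cell (0,2): code 1100 → (0.159,3.000)–(0.499,2.000)
cell (0,3): code 1100 → (0.199,4.000)–(0.159,3.000)
cell (0,4): code 1100 → (0.803,5.000)–(0.199,4.000)
cell (0,5): code 1000 → (1.000,5.170)–(0.803,5.000)
cell (1,1): code 0110 → (1.000,1.468)–(2.000,1.342)
cell (1,5): code 1001 → (2.000,5.390)–(1.000,5.170)
cell (2,1): code 0010 → (2.000,1.342)–(2.832,2.000)
cell (2,2): code 0111 → (2.832,2.000)–(3.000,2.238)
cell (2,4): code 1011 → (3.000,4.765)–(2.715,5.000)
cell (2,5): code 0001 → (2.715,5.000)–(2.000,5.390)
cell (3,2): code 0010 → (3.000,2.238)–(3.390,3.000)
cell (3,3): code 0011 → (3.390,3.000)–(3.415,4.000)
cell (3,4): code 0001 → (3.415,4.000)–(3.000,4.765)
total: 14 segments, chained into 1 closed loop(s), length Σ = 11.510751

segments=14 loops=1 length=11.511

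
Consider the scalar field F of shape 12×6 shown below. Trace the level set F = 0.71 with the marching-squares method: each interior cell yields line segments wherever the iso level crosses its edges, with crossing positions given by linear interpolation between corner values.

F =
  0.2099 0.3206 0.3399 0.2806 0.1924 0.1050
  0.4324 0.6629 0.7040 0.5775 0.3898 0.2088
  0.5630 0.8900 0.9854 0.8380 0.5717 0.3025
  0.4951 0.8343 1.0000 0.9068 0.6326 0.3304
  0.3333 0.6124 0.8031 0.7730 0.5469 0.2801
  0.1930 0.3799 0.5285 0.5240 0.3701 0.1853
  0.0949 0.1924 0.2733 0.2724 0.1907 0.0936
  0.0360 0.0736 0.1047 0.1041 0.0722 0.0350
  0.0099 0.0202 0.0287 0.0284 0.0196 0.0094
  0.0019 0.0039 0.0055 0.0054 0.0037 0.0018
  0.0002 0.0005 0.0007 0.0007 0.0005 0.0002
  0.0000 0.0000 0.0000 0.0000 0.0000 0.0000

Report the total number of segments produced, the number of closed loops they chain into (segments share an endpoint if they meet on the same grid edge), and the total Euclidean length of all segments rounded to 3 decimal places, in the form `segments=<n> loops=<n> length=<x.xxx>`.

cell (1,0): code 0100 → (1.207,1.000)–(2.000,0.450)
cell (1,1): code 1100 → (1.021,2.000)–(1.207,1.000)
cell (1,2): code 1100 → (1.509,3.000)–(1.021,2.000)
cell (1,3): code 1000 → (2.000,3.481)–(1.509,3.000)
cell (2,0): code 0110 → (2.000,0.450)–(3.000,0.634)
cell (2,3): code 1001 → (3.000,3.718)–(2.000,3.481)
cell (3,0): code 0010 → (3.000,0.634)–(3.560,1.000)
cell (3,1): code 0111 → (3.560,1.000)–(4.000,1.512)
cell (3,3): code 1001 → (4.000,3.279)–(3.000,3.718)
cell (4,1): code 0010 → (4.000,1.512)–(4.339,2.000)
cell (4,2): code 0011 → (4.339,2.000)–(4.253,3.000)
cell (4,3): code 0001 → (4.253,3.000)–(4.000,3.279)
total: 12 segments, chained into 1 closed loop(s), length Σ = 10.237257

segments=12 loops=1 length=10.237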